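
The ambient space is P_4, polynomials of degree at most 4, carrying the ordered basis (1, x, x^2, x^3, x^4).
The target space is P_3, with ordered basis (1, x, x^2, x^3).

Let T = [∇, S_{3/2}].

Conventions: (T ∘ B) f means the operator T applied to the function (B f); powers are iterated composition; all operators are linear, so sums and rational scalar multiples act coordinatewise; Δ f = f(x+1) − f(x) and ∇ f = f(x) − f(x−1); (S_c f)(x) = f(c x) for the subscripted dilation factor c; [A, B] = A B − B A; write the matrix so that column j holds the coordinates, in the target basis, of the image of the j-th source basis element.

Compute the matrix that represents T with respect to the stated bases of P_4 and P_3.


image of 1: 0
image of x: 1/2
image of x^2: (3/2)x - 5/4
image of x^3: (27/8)x^2 - (45/8)x + 19/8
image of x^4: (27/4)x^3 - (135/8)x^2 + (57/4)x - 65/16
each image's coordinates form column j of the matrix

the matrix is [[0, 1/2, -5/4, 19/8, -65/16]; [0, 0, 3/2, -45/8, 57/4]; [0, 0, 0, 27/8, -135/8]; [0, 0, 0, 0, 27/4]] (rows listed top to bottom)


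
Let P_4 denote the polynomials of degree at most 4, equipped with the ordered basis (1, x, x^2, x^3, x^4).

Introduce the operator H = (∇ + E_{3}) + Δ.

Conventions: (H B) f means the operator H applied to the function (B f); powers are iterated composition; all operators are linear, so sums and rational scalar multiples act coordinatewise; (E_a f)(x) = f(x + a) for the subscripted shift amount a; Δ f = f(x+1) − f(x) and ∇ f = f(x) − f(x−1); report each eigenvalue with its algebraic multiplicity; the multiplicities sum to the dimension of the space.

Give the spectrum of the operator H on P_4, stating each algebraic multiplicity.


λ = 1 (multiplicity 5)

image of 1: 1
image of x: x + 5
image of x^2: x^2 + 10x + 9
image of x^3: x^3 + 15x^2 + 27x + 29
image of x^4: x^4 + 20x^3 + 54x^2 + 116x + 81
the matrix is upper triangular; its diagonal is (1, 1, 1, 1, 1)
for a triangular matrix the eigenvalues are the diagonal entries, with algebraic multiplicity their repetition count


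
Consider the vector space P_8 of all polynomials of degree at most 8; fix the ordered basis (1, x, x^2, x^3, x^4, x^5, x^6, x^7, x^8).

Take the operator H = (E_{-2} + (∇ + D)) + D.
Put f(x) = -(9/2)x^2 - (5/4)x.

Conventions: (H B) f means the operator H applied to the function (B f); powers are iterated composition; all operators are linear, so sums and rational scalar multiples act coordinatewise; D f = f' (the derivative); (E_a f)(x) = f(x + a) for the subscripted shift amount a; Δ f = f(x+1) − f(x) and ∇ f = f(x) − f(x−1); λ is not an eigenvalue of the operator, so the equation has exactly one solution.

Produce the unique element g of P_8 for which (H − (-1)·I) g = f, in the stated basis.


the result is g(x) = -(9/4)x^2 + (13/8)x + 41/16

write g with unknown coordinates in the stated basis and equate coefficients in (H − (-1)·I) g = f
solving from the highest basis element down gives g = -(9/4)x^2 + (13/8)x + 41/16
check: H g = -(9/4)x^2 - (23/8)x - 41/16
so H g − (-1)·g = -(9/2)x^2 - (5/4)x = f ✓


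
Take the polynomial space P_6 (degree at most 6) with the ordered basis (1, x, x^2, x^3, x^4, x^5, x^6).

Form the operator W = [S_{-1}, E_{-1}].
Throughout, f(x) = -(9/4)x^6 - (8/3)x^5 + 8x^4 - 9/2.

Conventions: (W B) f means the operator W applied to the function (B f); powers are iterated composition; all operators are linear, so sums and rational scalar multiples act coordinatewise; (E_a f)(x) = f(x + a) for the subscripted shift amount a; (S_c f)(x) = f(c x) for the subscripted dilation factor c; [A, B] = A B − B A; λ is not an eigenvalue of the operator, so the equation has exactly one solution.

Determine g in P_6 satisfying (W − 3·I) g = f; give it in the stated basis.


write g with unknown coordinates in the stated basis and equate coefficients in (W − 3·I) g = f
solving from the highest basis element down gives g = (3/4)x^6 + (35/9)x^5 - (422/27)x^4 - (2566/81)x^3 + (3032/81)x^2 + (2729/243)x + 18283/1458
check: W g = 9x^5 - (350/9)x^4 - (2566/27)x^3 + (3032/27)x^2 + (2729/81)x + 8048/243
so W g − 3·g = -(9/4)x^6 - (8/3)x^5 + 8x^4 - 9/2 = f ✓

the image equals g(x) = (3/4)x^6 + (35/9)x^5 - (422/27)x^4 - (2566/81)x^3 + (3032/81)x^2 + (2729/243)x + 18283/1458


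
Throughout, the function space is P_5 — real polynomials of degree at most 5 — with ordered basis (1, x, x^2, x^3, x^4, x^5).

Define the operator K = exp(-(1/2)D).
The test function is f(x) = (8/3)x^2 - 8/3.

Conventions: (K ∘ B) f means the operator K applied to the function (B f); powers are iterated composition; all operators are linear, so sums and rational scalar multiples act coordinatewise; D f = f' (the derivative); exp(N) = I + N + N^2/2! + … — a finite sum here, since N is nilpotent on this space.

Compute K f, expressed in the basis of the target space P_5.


g(x) = (8/3)x^2 - (8/3)x - 2

order-1 term: -(8/3)x
order-2 term: 2/3
the series for exp(-(1/2)D) f terminates at order 2
exp(-(1/2)D) f = (8/3)x^2 - (8/3)x - 2


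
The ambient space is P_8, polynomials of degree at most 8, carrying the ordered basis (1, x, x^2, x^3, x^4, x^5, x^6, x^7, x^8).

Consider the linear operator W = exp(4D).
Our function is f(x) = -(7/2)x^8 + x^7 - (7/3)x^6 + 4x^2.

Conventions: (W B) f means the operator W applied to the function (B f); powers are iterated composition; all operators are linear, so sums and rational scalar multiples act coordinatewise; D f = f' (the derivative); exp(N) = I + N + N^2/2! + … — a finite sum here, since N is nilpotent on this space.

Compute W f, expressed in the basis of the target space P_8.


order-1 term: -112x^7 + 28x^6 - 56x^5 + 32x
order-2 term: -1568x^6 + 336x^5 - 560x^4 + 64
order-3 term: -12544x^5 + 2240x^4 - (8960/3)x^3
order-4 term: -62720x^4 + 8960x^3 - 8960x^2
order-5 term: -200704x^3 + 21504x^2 - 14336x
order-6 term: -401408x^2 + 28672x - 28672/3
order-7 term: -458752x + 16384
order-8 term: -229376
the series for exp(4D) f terminates at order 8
exp(4D) f = -(7/2)x^8 - 111x^7 - (4627/3)x^6 - 12264x^5 - 61040x^4 - (584192/3)x^3 - 388860x^2 - 444384x - 667456/3

the image equals g(x) = -(7/2)x^8 - 111x^7 - (4627/3)x^6 - 12264x^5 - 61040x^4 - (584192/3)x^3 - 388860x^2 - 444384x - 667456/3


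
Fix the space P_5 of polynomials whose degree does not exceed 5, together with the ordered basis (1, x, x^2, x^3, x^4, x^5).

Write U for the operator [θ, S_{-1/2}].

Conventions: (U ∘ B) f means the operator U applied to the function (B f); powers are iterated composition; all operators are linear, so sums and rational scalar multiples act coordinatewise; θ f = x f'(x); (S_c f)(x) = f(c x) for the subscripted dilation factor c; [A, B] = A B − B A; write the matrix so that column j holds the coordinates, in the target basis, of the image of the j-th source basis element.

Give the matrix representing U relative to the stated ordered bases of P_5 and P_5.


image of 1: 0
image of x: 0
image of x^2: 0
image of x^3: 0
image of x^4: 0
image of x^5: 0
each image's coordinates form column j of the matrix

the matrix is [[0, 0, 0, 0, 0, 0]; [0, 0, 0, 0, 0, 0]; [0, 0, 0, 0, 0, 0]; [0, 0, 0, 0, 0, 0]; [0, 0, 0, 0, 0, 0]; [0, 0, 0, 0, 0, 0]] (rows listed top to bottom)


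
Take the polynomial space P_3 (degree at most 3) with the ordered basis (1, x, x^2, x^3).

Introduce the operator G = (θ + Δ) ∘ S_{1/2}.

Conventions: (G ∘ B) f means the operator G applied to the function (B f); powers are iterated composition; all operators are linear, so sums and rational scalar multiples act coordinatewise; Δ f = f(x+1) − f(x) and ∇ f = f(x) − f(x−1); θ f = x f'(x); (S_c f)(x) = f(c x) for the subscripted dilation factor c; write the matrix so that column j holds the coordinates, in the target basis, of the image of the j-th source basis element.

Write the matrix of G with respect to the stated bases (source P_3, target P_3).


the matrix is [[0, 1/2, 1/4, 1/8]; [0, 1/2, 1/2, 3/8]; [0, 0, 1/2, 3/8]; [0, 0, 0, 3/8]] (rows listed top to bottom)

image of 1: 0
image of x: (1/2)x + 1/2
image of x^2: (1/2)x^2 + (1/2)x + 1/4
image of x^3: (3/8)x^3 + (3/8)x^2 + (3/8)x + 1/8
each image's coordinates form column j of the matrix


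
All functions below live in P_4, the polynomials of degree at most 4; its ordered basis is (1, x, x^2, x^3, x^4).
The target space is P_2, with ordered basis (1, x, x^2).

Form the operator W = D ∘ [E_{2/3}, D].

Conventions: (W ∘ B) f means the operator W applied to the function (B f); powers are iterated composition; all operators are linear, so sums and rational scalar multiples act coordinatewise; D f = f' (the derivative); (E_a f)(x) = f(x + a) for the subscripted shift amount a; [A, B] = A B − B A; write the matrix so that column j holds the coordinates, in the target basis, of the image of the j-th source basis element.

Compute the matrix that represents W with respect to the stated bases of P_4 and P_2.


image of 1: 0
image of x: 0
image of x^2: 0
image of x^3: 0
image of x^4: 0
each image's coordinates form column j of the matrix

the matrix is [[0, 0, 0, 0, 0]; [0, 0, 0, 0, 0]; [0, 0, 0, 0, 0]] (rows listed top to bottom)


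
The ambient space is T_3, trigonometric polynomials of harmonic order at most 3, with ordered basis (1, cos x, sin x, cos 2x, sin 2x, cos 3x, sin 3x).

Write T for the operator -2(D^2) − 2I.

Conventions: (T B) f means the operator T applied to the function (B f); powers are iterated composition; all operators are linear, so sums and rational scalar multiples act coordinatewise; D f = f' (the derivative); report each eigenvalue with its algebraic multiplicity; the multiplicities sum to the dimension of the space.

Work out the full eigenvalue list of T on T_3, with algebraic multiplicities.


image of 1: -2
image of cos x: 0
image of sin x: 0
image of cos 2x: 6cos 2x
image of sin 2x: 6sin 2x
image of cos 3x: 16cos 3x
image of sin 3x: 16sin 3x
the matrix is diagonal; its diagonal is (-2, 0, 0, 6, 6, 16, 16)
for a triangular matrix the eigenvalues are the diagonal entries, with algebraic multiplicity their repetition count

λ = -2 (multiplicity 1), λ = 0 (multiplicity 2), λ = 6 (multiplicity 2), λ = 16 (multiplicity 2)


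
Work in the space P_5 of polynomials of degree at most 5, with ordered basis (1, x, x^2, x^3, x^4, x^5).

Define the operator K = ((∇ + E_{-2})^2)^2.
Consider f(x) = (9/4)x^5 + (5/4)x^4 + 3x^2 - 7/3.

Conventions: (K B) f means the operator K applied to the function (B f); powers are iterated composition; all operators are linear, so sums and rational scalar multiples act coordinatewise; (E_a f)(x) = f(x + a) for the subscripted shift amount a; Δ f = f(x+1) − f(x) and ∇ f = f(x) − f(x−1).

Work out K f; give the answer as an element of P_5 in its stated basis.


g(x) = (9/4)x^5 - (175/4)x^4 + 520x^3 - 3417x^2 + 12406x - 57373/3

∇ f = (45/4)x^4 - (35/2)x^3 + 15x^2 - (1/4)x - 2
E_{-2} f = (9/4)x^5 - (85/4)x^4 + 80x^3 - 147x^2 + 128x - 127/3
(∇ + E_{-2}) f = (9/4)x^5 - 10x^4 + (125/2)x^3 - 132x^2 + (511/4)x - 133/3
∇ (∇ + E_{-2}) f = (45/4)x^4 - (125/2)x^3 + 270x^2 - (2011/4)x + 669/2
E_{-2} (∇ + E_{-2}) f = (9/4)x^5 - (65/2)x^4 + (465/2)x^3 - 927x^2 + (7623/4)x - 9359/6
(∇ + E_{-2}) (∇ + E_{-2}) f = (9/4)x^5 - (85/4)x^4 + 170x^3 - 657x^2 + 1403x - 3676/3
∇ (∇ + E_{-2})^2 f = (45/4)x^4 - (215/2)x^3 + 660x^2 - (7681/4)x + 4507/2
E_{-2} (∇ + E_{-2})^2 f = (9/4)x^5 - (175/4)x^4 + 430x^3 - 2367x^2 + 6931x - 25294/3
(∇ + E_{-2}) (∇ + E_{-2})^2 f = (9/4)x^5 - (65/2)x^4 + (645/2)x^3 - 1707x^2 + (20043/4)x - 37067/6
∇ (∇ + E_{-2}) (∇ + E_{-2})^2 f = (45/4)x^4 - (305/2)x^3 + 1185x^2 - (18091/4)x + 7075
E_{-2} (∇ + E_{-2}) (∇ + E_{-2})^2 f = (9/4)x^5 - 55x^4 + (1345/2)x^3 - 4602x^2 + (67715/4)x - 78598/3
(∇ + E_{-2}) (∇ + E_{-2}) (∇ + E_{-2})^2 f = (9/4)x^5 - (175/4)x^4 + 520x^3 - 3417x^2 + 12406x - 57373/3


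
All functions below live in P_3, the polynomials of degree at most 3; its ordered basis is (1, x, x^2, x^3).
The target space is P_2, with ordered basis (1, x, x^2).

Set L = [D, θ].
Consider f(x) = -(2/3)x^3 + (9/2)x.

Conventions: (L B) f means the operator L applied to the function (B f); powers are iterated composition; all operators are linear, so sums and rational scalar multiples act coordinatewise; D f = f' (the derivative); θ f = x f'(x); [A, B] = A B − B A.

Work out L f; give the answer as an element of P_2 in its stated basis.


g(x) = -2x^2 + 9/2

θ f = -2x^3 + (9/2)x
D θ f = -6x^2 + 9/2
D f = -2x^2 + 9/2
θ D f = -4x^2
[D, θ] f = -2x^2 + 9/2


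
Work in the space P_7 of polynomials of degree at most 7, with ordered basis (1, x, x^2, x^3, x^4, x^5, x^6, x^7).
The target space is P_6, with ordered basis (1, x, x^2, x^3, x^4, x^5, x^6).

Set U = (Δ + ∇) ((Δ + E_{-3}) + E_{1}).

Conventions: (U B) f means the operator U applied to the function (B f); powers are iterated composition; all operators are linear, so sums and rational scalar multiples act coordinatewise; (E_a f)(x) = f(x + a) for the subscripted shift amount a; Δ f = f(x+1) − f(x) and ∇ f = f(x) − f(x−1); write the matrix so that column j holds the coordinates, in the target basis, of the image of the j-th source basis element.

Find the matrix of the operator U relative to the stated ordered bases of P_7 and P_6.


the matrix is [[0, 4, -4, 70, -208, 1054, -3904, 16510]; [0, 0, 8, -12, 280, -1040, 6324, -27328]; [0, 0, 0, 12, -24, 700, -3120, 22134]; [0, 0, 0, 0, 16, -40, 1400, -7280]; [0, 0, 0, 0, 0, 20, -60, 2450]; [0, 0, 0, 0, 0, 0, 24, -84]; [0, 0, 0, 0, 0, 0, 0, 28]] (rows listed top to bottom)

image of 1: 0
image of x: 4
image of x^2: 8x - 4
image of x^3: 12x^2 - 12x + 70
image of x^4: 16x^3 - 24x^2 + 280x - 208
image of x^5: 20x^4 - 40x^3 + 700x^2 - 1040x + 1054
image of x^6: 24x^5 - 60x^4 + 1400x^3 - 3120x^2 + 6324x - 3904
image of x^7: 28x^6 - 84x^5 + 2450x^4 - 7280x^3 + 22134x^2 - 27328x + 16510
each image's coordinates form column j of the matrix


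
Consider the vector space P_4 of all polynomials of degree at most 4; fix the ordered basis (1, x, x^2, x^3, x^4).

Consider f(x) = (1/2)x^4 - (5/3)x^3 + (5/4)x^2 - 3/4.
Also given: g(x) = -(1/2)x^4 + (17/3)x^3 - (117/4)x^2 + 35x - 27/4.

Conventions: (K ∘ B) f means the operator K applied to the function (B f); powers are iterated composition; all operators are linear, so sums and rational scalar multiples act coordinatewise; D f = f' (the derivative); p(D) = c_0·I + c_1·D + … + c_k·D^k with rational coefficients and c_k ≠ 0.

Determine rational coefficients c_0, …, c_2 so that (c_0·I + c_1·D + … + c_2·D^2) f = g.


c_0 = -1, c_1 = 2, c_2 = -3

D^0 f = (1/2)x^4 - (5/3)x^3 + (5/4)x^2 - 3/4
D^1 f = 2x^3 - 5x^2 + (5/2)x
D^2 f = 6x^2 - 10x + 5/2
matching coefficients of g against c_0 f + c_1 Df + … from the top degree down determines the c_i
solution: c_0 = -1, c_1 = 2, c_2 = -3


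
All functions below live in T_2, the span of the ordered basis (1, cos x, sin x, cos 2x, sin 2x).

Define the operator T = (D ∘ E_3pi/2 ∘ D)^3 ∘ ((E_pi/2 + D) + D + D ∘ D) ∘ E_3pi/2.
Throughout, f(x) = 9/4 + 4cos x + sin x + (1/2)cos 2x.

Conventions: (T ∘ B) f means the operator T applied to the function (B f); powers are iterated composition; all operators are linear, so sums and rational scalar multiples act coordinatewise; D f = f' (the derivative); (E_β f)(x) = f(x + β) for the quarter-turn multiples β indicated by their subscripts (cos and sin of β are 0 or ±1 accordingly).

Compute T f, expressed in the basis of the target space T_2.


the result is g(x) = cos x + 13sin x + 160cos 2x + 128sin 2x

E_3pi/2 f = 9/4 - cos x + 4sin x - (1/2)cos 2x
E_pi/2 E_3pi/2 f = 9/4 + 4cos x + sin x + (1/2)cos 2x
D E_3pi/2 f = 4cos x + sin x + sin 2x
(E_pi/2 + D) E_3pi/2 f = 9/4 + 8cos x + 2sin x + (1/2)cos 2x + sin 2x
D E_3pi/2 f = 4cos x + sin x + sin 2x
D E_3pi/2 f = 4cos x + sin x + sin 2x
D D E_3pi/2 f = cos x - 4sin x + 2cos 2x
((E_pi/2 + D) + D + D ∘ D) E_3pi/2 f = 9/4 + 13cos x - sin x + (5/2)cos 2x + 2sin 2x
D ((E_pi/2 + D) + D + D ∘ D) E_3pi/2 f = -cos x - 13sin x + 4cos 2x - 5sin 2x
E_3pi/2 D ((E_pi/2 + D) + D + D ∘ D) E_3pi/2 f = 13cos x - sin x - 4cos 2x + 5sin 2x
D E_3pi/2 D ((E_pi/2 + D) + D + D ∘ D) E_3pi/2 f = -cos x - 13sin x + 10cos 2x + 8sin 2x
D (D ∘ E_3pi/2 ∘ D) ((E_pi/2 + D) + D + D ∘ D) E_3pi/2 f = -13cos x + sin x + 16cos 2x - 20sin 2x
E_3pi/2 D (D ∘ E_3pi/2 ∘ D) ((E_pi/2 + D) + D + D ∘ D) E_3pi/2 f = -cos x - 13sin x - 16cos 2x + 20sin 2x
D E_3pi/2 D (D ∘ E_3pi/2 ∘ D) ((E_pi/2 + D) + D + D ∘ D) E_3pi/2 f = -13cos x + sin x + 40cos 2x + 32sin 2x
D (D ∘ E_3pi/2 ∘ D) (D ∘ E_3pi/2 ∘ D) ((E_pi/2 + D) + D + D ∘ D) E_3pi/2 f = cos x + 13sin x + 64cos 2x - 80sin 2x
E_3pi/2 D (D ∘ E_3pi/2 ∘ D) (D ∘ E_3pi/2 ∘ D) ((E_pi/2 + D) + D + D ∘ D) E_3pi/2 f = -13cos x + sin x - 64cos 2x + 80sin 2x
D E_3pi/2 D (D ∘ E_3pi/2 ∘ D) (D ∘ E_3pi/2 ∘ D) ((E_pi/2 + D) + D + D ∘ D) E_3pi/2 f = cos x + 13sin x + 160cos 2x + 128sin 2x


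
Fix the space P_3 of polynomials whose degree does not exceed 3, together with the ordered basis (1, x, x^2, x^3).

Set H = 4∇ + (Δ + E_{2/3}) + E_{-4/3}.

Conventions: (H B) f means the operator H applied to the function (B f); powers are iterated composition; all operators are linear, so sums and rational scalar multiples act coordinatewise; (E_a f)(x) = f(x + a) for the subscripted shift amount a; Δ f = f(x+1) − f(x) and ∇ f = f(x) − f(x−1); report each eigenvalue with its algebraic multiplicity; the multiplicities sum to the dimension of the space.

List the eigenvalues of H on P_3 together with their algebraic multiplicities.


image of 1: 2
image of x: 2x + 13/3
image of x^2: 2x^2 + (26/3)x - 7/9
image of x^3: 2x^3 + 13x^2 - (7/3)x + 79/27
the matrix is upper triangular; its diagonal is (2, 2, 2, 2)
for a triangular matrix the eigenvalues are the diagonal entries, with algebraic multiplicity their repetition count

λ = 2 (multiplicity 4)


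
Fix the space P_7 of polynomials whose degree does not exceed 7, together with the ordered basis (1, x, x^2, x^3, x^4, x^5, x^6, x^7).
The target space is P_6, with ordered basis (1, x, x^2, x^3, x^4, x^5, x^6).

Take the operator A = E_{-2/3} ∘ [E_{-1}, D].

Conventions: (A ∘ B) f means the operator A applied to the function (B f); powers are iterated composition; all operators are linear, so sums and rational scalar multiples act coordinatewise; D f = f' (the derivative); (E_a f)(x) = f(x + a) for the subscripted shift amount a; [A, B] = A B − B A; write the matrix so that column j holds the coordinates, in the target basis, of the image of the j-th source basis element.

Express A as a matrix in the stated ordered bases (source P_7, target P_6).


image of 1: 0
image of x: 0
image of x^2: 0
image of x^3: 0
image of x^4: 0
image of x^5: 0
image of x^6: 0
image of x^7: 0
each image's coordinates form column j of the matrix

the matrix is [[0, 0, 0, 0, 0, 0, 0, 0]; [0, 0, 0, 0, 0, 0, 0, 0]; [0, 0, 0, 0, 0, 0, 0, 0]; [0, 0, 0, 0, 0, 0, 0, 0]; [0, 0, 0, 0, 0, 0, 0, 0]; [0, 0, 0, 0, 0, 0, 0, 0]; [0, 0, 0, 0, 0, 0, 0, 0]] (rows listed top to bottom)


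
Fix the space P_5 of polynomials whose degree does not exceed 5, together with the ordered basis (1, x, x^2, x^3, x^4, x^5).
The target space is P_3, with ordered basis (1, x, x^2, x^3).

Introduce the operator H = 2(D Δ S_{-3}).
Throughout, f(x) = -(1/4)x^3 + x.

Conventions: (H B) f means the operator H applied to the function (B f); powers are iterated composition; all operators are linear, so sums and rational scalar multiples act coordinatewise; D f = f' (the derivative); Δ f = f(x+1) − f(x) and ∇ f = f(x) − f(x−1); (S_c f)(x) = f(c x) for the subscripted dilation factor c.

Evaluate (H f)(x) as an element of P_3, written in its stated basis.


S_{-3} f = (27/4)x^3 - 3x
Δ S_{-3} f = (81/4)x^2 + (81/4)x + 15/4
D Δ S_{-3} f = (81/2)x + 81/4
(2(D Δ S_{-3})) f = 81x + 81/2

g(x) = 81x + 81/2


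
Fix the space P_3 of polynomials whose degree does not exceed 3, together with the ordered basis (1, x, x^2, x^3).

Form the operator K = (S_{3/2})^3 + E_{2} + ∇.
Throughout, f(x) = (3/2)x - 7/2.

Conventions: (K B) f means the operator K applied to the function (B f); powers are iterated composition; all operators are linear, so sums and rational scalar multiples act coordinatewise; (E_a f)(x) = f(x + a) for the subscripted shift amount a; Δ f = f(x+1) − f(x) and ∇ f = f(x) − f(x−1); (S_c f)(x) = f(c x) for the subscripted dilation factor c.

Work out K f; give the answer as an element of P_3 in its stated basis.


S_{3/2} f = (9/4)x - 7/2
S_{3/2} S_{3/2} f = (27/8)x - 7/2
S_{3/2} S_{3/2} S_{3/2} f = (81/16)x - 7/2
E_{2} f = (3/2)x - 1/2
∇ f = 3/2
((S_{3/2})^3 + E_{2} + ∇) f = (105/16)x - 5/2

g(x) = (105/16)x - 5/2


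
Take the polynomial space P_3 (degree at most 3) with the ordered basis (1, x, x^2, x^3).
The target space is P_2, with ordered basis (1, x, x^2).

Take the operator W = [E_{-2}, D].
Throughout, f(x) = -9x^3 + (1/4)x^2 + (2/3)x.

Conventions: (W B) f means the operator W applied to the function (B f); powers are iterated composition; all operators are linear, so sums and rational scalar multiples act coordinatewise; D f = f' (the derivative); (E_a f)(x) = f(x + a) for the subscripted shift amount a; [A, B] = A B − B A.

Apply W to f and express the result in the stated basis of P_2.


the image equals g(x) = 0

D f = -27x^2 + (1/2)x + 2/3
E_{-2} D f = -27x^2 + (217/2)x - 325/3
E_{-2} f = -9x^3 + (217/4)x^2 - (325/3)x + 215/3
D E_{-2} f = -27x^2 + (217/2)x - 325/3
[E_{-2}, D] f = 0


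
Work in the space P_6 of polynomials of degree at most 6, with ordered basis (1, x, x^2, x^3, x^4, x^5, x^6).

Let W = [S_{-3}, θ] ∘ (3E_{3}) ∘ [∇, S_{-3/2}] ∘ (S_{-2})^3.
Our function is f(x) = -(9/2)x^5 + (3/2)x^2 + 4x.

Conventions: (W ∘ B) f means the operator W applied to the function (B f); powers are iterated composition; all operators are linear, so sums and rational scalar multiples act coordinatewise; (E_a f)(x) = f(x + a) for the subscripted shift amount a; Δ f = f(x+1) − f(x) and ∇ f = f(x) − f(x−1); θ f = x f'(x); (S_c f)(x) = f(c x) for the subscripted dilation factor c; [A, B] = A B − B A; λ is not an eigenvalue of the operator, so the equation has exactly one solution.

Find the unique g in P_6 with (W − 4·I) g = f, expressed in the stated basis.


write g with unknown coordinates in the stated basis and equate coefficients in (W − 4·I) g = f
solving from the highest basis element down gives g = (9/8)x^5 - (3/8)x^2 - x
check: W g = 0
so W g − 4·g = -(9/2)x^5 + (3/2)x^2 + 4x = f ✓

the image equals g(x) = (9/8)x^5 - (3/8)x^2 - x


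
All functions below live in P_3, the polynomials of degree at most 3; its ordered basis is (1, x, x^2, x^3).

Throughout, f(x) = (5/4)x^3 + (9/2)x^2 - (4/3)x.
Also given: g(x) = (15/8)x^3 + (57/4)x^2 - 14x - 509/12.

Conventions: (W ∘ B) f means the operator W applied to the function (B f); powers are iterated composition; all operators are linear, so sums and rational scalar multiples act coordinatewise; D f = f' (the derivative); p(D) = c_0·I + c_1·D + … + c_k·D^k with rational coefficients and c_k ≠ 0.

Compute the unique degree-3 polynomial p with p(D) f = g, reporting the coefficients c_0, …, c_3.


p(D) = (3/2)·I + 2·D − 4·D^2 − (1/2)·D^3, i.e. c_0 = 3/2, c_1 = 2, c_2 = -4, c_3 = -1/2

D^0 f = (5/4)x^3 + (9/2)x^2 - (4/3)x
D^1 f = (15/4)x^2 + 9x - 4/3
D^2 f = (15/2)x + 9
D^3 f = 15/2
matching coefficients of g against c_0 f + c_1 Df + … from the top degree down determines the c_i
solution: c_0 = 3/2, c_1 = 2, c_2 = -4, c_3 = -1/2


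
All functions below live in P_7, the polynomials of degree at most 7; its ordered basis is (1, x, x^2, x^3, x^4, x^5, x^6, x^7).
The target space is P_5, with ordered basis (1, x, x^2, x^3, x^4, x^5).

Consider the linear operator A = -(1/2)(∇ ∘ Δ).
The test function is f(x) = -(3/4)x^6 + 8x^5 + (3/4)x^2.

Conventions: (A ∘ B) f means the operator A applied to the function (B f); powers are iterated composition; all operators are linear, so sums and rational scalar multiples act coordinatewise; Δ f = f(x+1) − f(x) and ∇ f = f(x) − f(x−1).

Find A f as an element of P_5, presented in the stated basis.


the result is g(x) = (45/4)x^4 - 80x^3 + (45/4)x^2 - 40x

Δ f = -(9/2)x^5 + (115/4)x^4 + 65x^3 + (275/4)x^2 + 37x + 8
∇ Δ f = -(45/2)x^4 + 160x^3 - (45/2)x^2 + 80x
(-(1/2)(∇ ∘ Δ)) f = (45/4)x^4 - 80x^3 + (45/4)x^2 - 40x


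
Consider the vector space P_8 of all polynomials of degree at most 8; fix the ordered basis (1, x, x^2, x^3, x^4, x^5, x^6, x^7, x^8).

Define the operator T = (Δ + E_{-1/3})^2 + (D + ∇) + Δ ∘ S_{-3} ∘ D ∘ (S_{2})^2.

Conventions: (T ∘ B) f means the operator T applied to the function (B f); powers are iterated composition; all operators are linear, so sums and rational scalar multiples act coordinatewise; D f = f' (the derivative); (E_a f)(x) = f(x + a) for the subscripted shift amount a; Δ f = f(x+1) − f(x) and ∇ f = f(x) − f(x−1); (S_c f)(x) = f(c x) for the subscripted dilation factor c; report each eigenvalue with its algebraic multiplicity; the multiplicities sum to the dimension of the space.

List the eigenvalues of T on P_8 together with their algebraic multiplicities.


image of 1: 1
image of x: x + 10/3
image of x^2: x^2 + (20/3)x - 845/9
image of x^3: x^3 + 10x^2 + (10387/3)x + 46855/27
image of x^4: x^4 + (40/3)x^3 - (248794/3)x^2 - (2238692/27)x - 2238389/81
image of x^5: x^5 + (50/3)x^4 + (14930110/9)x^3 + (67186630/27)x^2 + (134374775/81)x + 100784527/243
image of x^6: x^6 + 20x^5 - (89579425/3)x^4 - (1612427380/27)x^3 - (1612425865/27)x^2 - (2418631906/81)x - 4353520013/729
image of x^7: x^7 + (70/3)x^6 + (1504936069/3)x^5 + (33861065525/27)x^4 + (135444272705/81)x^3 + (101583228649/81)x^2 + (365699745061/729)x + 182849994103/2187
image of x^8: x^8 + (80/3)x^7 - (72236924396/9)x^6 - (650132313208/27)x^5 - (3250661544830/81)x^4 - (9751984441528/243)x^3 - (17553571507052/729)x^2 - (17553570534472/2187)x - 7522958092517/6561
the matrix is upper triangular; its diagonal is (1, 1, 1, 1, 1, 1, 1, 1, 1)
for a triangular matrix the eigenvalues are the diagonal entries, with algebraic multiplicity their repetition count

λ = 1 (multiplicity 9)


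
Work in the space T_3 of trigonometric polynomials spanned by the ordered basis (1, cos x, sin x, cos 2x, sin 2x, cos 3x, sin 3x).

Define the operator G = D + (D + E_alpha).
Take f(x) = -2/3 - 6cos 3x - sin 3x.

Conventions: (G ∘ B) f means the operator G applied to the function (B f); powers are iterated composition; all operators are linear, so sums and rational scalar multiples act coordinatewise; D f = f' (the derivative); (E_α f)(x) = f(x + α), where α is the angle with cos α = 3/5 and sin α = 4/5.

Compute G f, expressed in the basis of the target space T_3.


D f = -3cos 3x + 18sin 3x
D f = -3cos 3x + 18sin 3x
E_alpha f = -2/3 + (658/125)cos 3x + (381/125)sin 3x
(D + E_alpha) f = -2/3 + (283/125)cos 3x + (2631/125)sin 3x
(D + (D + E_alpha)) f = -2/3 - (92/125)cos 3x + (4881/125)sin 3x

g(x) = -2/3 - (92/125)cos 3x + (4881/125)sin 3x


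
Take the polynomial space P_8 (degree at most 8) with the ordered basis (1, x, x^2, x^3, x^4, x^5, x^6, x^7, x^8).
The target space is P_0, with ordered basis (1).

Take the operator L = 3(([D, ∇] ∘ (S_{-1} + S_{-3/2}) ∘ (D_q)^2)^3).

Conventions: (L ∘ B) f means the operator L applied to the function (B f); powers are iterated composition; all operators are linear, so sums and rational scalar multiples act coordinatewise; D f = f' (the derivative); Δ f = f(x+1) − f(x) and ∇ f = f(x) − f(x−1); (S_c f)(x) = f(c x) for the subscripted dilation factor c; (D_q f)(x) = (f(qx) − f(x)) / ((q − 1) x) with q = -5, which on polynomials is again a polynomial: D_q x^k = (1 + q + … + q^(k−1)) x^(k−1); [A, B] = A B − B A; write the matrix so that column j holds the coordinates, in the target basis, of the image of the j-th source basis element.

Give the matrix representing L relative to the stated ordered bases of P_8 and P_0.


the matrix is [[0, 0, 0, 0, 0, 0, 0, 0, 0]] (rows listed top to bottom)

image of 1: 0
image of x: 0
image of x^2: 0
image of x^3: 0
image of x^4: 0
image of x^5: 0
image of x^6: 0
image of x^7: 0
image of x^8: 0
each image's coordinates form column j of the matrix


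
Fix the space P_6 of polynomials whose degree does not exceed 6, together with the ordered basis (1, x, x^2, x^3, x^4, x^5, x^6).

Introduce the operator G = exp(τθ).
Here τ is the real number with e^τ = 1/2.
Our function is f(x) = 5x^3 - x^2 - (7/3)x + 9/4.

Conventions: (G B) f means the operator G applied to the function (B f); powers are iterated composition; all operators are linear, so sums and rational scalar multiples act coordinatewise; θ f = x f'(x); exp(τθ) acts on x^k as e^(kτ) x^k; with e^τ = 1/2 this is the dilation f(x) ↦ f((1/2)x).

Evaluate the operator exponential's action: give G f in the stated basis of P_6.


g(x) = (5/8)x^3 - (1/4)x^2 - (7/6)x + 9/4

exp(τθ) x^k = e^(kτ) x^k; with e^τ = 1/2 this sends x^k to (1/2)^k x^k
x ↦ 1/2 x
x^2 ↦ 1/4 x^2
x^3 ↦ 1/8 x^3
applying this coordinatewise to f: exp(τθ) f = (5/8)x^3 - (1/4)x^2 - (7/6)x + 9/4


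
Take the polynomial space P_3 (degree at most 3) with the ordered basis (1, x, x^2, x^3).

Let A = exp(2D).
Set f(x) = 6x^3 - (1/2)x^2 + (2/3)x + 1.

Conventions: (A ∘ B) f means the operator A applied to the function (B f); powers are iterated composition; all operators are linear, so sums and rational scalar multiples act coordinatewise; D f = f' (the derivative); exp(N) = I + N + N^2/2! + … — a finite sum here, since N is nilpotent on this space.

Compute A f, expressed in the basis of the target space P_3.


order-1 term: 36x^2 - 2x + 4/3
order-2 term: 72x - 2
order-3 term: 48
the series for exp(2D) f terminates at order 3
exp(2D) f = 6x^3 + (71/2)x^2 + (212/3)x + 145/3

g(x) = 6x^3 + (71/2)x^2 + (212/3)x + 145/3


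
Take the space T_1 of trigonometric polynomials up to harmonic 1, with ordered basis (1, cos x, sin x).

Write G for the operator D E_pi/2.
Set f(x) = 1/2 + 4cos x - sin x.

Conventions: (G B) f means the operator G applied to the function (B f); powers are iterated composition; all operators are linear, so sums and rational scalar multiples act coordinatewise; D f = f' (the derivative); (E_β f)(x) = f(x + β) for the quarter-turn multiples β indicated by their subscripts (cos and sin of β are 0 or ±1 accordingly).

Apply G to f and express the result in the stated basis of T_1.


E_pi/2 f = 1/2 - cos x - 4sin x
D E_pi/2 f = -4cos x + sin x

the image equals g(x) = -4cos x + sin x


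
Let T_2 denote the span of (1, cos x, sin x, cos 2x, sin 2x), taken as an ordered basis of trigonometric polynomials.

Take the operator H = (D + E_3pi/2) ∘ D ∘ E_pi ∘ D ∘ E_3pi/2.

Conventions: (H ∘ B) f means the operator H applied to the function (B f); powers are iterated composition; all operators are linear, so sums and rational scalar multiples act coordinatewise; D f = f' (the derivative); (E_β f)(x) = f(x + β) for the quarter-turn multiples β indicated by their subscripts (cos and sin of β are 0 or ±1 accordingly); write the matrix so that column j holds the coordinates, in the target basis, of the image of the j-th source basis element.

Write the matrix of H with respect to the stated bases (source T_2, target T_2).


the matrix is [[0, 0, 0, 0, 0]; [0, 0, 0, 0, 0]; [0, 0, 0, 0, 0]; [0, 0, 0, -4, 8]; [0, 0, 0, -8, -4]] (rows listed top to bottom)

image of 1: 0
image of cos x: 0
image of sin x: 0
image of cos 2x: -4cos 2x - 8sin 2x
image of sin 2x: 8cos 2x - 4sin 2x
each image's coordinates form column j of the matrix


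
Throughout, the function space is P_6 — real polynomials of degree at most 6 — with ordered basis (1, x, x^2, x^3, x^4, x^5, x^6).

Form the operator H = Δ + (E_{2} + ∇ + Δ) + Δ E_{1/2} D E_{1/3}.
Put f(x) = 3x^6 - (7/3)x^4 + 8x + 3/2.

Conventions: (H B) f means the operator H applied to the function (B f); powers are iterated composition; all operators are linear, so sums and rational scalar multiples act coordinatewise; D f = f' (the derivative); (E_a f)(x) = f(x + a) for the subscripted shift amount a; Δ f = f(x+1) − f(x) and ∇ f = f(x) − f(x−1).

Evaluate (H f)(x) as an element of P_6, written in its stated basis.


the image equals g(x) = 3x^6 + 90x^5 + (938/3)x^4 + (3280/3)x^3 + 1672x^2 + 1434x + 12247/24

Δ f = 18x^5 + 45x^4 + (152/3)x^3 + 31x^2 + (26/3)x + 26/3
E_{2} f = 3x^6 + 36x^5 + (533/3)x^4 + (1384/3)x^3 + 664x^2 + (1528/3)x + 1033/6
∇ f = 18x^5 - 45x^4 + (152/3)x^3 - 31x^2 + (26/3)x + 22/3
Δ f = 18x^5 + 45x^4 + (152/3)x^3 + 31x^2 + (26/3)x + 26/3
(E_{2} + ∇ + Δ) f = 3x^6 + 72x^5 + (533/3)x^4 + (1688/3)x^3 + 664x^2 + (1580/3)x + 1129/6
E_{1/3} f = 3x^6 + 6x^5 + (8/3)x^4 - (8/9)x^3 - x^2 + (626/81)x + 671/162
D E_{1/3} f = 18x^5 + 30x^4 + (32/3)x^3 - (8/3)x^2 - 2x + 626/81
E_{1/2} (D E_{1/3}) f = 18x^5 + 75x^4 + (347/3)x^3 + (485/6)x^2 + (575/24)x + 12743/1296
Δ E_{1/2} (D E_{1/3}) f = 90x^4 + 480x^3 + 977x^2 + (2696/3)x + 7523/24
(Δ + (E_{2} + ∇ + Δ) + Δ E_{1/2} D E_{1/3}) f = 3x^6 + 90x^5 + (938/3)x^4 + (3280/3)x^3 + 1672x^2 + 1434x + 12247/24


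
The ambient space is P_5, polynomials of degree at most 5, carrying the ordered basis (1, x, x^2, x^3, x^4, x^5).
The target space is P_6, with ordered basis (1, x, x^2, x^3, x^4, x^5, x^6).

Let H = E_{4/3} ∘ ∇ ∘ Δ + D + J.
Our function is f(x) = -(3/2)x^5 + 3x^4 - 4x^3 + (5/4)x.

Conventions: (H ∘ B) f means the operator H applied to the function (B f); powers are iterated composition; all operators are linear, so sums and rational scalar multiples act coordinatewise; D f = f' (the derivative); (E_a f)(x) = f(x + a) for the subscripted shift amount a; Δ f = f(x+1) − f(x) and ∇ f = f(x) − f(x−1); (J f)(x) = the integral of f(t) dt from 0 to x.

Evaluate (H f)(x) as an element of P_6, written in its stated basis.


the image equals g(x) = -(1/4)x^6 + (3/5)x^5 - (17/2)x^4 - 18x^3 - (763/8)x^2 - 103x - 1867/36

Δ f = -(15/2)x^4 - 3x^3 - 9x^2 - (15/2)x - 5/4
∇ Δ f = -30x^3 + 36x^2 - 39x + 6
E_{4/3} ∇ Δ f = -30x^3 - 84x^2 - 103x - 478/9
D f = -(15/2)x^4 + 12x^3 - 12x^2 + 5/4
J f = -(1/4)x^6 + (3/5)x^5 - x^4 + (5/8)x^2
(E_{4/3} ∘ ∇ ∘ Δ + D + J) f = -(1/4)x^6 + (3/5)x^5 - (17/2)x^4 - 18x^3 - (763/8)x^2 - 103x - 1867/36


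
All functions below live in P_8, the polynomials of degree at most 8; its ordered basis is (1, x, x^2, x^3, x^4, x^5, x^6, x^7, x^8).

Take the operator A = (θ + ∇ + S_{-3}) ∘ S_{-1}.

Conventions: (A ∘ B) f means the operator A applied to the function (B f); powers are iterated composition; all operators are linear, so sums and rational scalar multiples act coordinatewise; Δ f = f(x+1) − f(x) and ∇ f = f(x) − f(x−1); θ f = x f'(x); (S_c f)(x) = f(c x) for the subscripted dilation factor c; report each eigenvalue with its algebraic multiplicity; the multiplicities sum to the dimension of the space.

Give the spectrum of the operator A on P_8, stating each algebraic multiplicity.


λ = 1 (multiplicity 1), λ = 2 (multiplicity 1), λ = 11 (multiplicity 1), λ = 24 (multiplicity 1), λ = 85 (multiplicity 1), λ = 238 (multiplicity 1), λ = 735 (multiplicity 1), λ = 2180 (multiplicity 1), λ = 6569 (multiplicity 1)

image of 1: 1
image of x: 2x - 1
image of x^2: 11x^2 + 2x - 1
image of x^3: 24x^3 - 3x^2 + 3x - 1
image of x^4: 85x^4 + 4x^3 - 6x^2 + 4x - 1
image of x^5: 238x^5 - 5x^4 + 10x^3 - 10x^2 + 5x - 1
image of x^6: 735x^6 + 6x^5 - 15x^4 + 20x^3 - 15x^2 + 6x - 1
image of x^7: 2180x^7 - 7x^6 + 21x^5 - 35x^4 + 35x^3 - 21x^2 + 7x - 1
image of x^8: 6569x^8 + 8x^7 - 28x^6 + 56x^5 - 70x^4 + 56x^3 - 28x^2 + 8x - 1
the matrix is upper triangular; its diagonal is (1, 2, 11, 24, 85, 238, 735, 2180, 6569)
for a triangular matrix the eigenvalues are the diagonal entries, with algebraic multiplicity their repetition count


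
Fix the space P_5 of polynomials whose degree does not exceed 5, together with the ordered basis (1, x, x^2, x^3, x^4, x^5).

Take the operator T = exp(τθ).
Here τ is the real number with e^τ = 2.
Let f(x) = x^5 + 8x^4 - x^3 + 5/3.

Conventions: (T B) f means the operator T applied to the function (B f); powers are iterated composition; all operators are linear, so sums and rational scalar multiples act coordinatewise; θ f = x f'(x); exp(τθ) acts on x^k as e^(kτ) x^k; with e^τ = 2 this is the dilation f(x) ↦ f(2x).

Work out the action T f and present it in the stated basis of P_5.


exp(τθ) x^k = e^(kτ) x^k; with e^τ = 2 this sends x^k to 2^k x^k
x^3 ↦ 8 x^3
x^4 ↦ 16 x^4
x^5 ↦ 32 x^5
applying this coordinatewise to f: exp(τθ) f = 32x^5 + 128x^4 - 8x^3 + 5/3

the result is g(x) = 32x^5 + 128x^4 - 8x^3 + 5/3


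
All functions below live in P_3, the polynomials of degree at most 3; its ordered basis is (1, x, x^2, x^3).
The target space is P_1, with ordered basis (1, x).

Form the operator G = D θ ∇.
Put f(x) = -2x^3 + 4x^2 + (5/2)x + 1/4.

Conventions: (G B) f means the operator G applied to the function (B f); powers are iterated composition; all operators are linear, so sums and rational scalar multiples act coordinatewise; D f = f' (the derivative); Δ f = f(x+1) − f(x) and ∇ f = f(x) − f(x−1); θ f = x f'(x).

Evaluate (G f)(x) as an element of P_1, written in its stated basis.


∇ f = -6x^2 + 14x - 7/2
θ ∇ f = -12x^2 + 14x
D (θ ∇) f = -24x + 14

the image equals g(x) = -24x + 14


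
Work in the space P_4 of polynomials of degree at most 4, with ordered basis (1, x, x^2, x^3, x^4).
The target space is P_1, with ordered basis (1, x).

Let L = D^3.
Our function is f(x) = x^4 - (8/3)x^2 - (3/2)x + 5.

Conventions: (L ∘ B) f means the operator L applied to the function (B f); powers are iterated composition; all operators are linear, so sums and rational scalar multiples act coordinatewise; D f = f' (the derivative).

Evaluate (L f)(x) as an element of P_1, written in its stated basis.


the result is g(x) = 24x

D f = 4x^3 - (16/3)x - 3/2
D D f = 12x^2 - 16/3
D D D f = 24x


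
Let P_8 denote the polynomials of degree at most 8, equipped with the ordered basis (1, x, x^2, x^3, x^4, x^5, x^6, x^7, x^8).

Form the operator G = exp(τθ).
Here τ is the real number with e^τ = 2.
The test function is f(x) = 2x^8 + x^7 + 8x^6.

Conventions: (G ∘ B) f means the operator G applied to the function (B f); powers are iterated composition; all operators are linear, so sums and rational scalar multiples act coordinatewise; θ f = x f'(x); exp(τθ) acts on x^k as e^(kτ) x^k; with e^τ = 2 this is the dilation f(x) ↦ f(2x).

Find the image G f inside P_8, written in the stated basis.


the image equals g(x) = 512x^8 + 128x^7 + 512x^6

exp(τθ) x^k = e^(kτ) x^k; with e^τ = 2 this sends x^k to 2^k x^k
x^6 ↦ 64 x^6
x^7 ↦ 128 x^7
x^8 ↦ 256 x^8
applying this coordinatewise to f: exp(τθ) f = 512x^8 + 128x^7 + 512x^6


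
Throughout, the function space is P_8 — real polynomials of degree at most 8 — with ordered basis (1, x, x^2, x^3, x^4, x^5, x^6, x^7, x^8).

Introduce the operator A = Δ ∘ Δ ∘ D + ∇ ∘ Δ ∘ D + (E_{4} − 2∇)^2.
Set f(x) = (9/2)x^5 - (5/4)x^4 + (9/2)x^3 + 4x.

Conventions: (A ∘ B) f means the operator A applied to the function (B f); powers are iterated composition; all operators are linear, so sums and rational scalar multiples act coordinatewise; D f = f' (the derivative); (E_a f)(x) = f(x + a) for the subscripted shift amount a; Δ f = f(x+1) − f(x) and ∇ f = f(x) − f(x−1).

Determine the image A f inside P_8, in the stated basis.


the image equals g(x) = (9/2)x^5 + (355/4)x^4 + (3929/2)x^3 + 15564x^2 + 77048x + 130473

D f = (45/2)x^4 - 5x^3 + (27/2)x^2 + 4
Δ D f = 90x^3 + 120x^2 + 102x + 31
Δ Δ D f = 270x^2 + 510x + 312
D f = (45/2)x^4 - 5x^3 + (27/2)x^2 + 4
Δ D f = 90x^3 + 120x^2 + 102x + 31
∇ Δ D f = 270x^2 - 30x + 72
E_{4} f = (9/2)x^5 + (355/4)x^4 + (1409/2)x^3 + 2814x^2 + 5660x + 4592
∇ f = (45/2)x^4 - 50x^3 + 66x^2 - 41x + 57/4
(-2∇) f = -45x^4 + 100x^3 - 132x^2 + 82x - 57/2
(E_{4} − 2∇) f = (9/2)x^5 + (175/4)x^4 + (1609/2)x^3 + 2682x^2 + 5742x + 9127/2
E_{4} (E_{4} − 2∇) f = (9/2)x^5 + (535/4)x^4 + (4449/2)x^3 + 19416x^2 + 82774x + 275479/2
∇ (E_{4} − 2∇) f = (45/2)x^4 + 130x^3 + 2196x^2 + 3103x + 15301/4
(-2∇) (E_{4} − 2∇) f = -45x^4 - 260x^3 - 4392x^2 - 6206x - 15301/2
(E_{4} − 2∇) (E_{4} − 2∇) f = (9/2)x^5 + (355/4)x^4 + (3929/2)x^3 + 15024x^2 + 76568x + 130089
(Δ ∘ Δ ∘ D + ∇ ∘ Δ ∘ D + (E_{4} − 2∇)^2) f = (9/2)x^5 + (355/4)x^4 + (3929/2)x^3 + 15564x^2 + 77048x + 130473
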